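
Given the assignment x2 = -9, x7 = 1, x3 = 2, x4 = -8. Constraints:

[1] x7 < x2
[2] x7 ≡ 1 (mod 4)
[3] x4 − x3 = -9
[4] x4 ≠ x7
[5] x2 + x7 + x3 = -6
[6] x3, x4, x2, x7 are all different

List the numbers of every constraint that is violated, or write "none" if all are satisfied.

[1] x7 = 1, x2 = -9; 1 ≥ -9 (want <) — violated.
[2] 1 mod 4 = 1 — OK.
[3] x4 − x3 = -8 − 2 = -10, not -9 — violated.
[4] x4 = -8, x7 = 1; distinct — OK.
[5] x2 + x7 + x3 = -9 + 1 + 2 = -6 — OK.
[6] values 2, -8, -9, 1 are pairwise distinct — OK.

Constraints 1 and 3 are violated.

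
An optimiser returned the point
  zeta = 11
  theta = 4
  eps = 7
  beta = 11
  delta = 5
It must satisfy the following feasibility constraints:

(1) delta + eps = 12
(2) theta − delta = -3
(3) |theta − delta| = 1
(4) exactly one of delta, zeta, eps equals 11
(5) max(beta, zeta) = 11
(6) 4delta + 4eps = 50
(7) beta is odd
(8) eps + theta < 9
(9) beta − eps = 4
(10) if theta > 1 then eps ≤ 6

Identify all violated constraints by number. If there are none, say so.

Constraints 2, 6, 8, and 10 do not hold.

(1) delta + eps = 5 + 7 = 12  ✔
(2) theta − delta = 4 − 5 = -1, not -3  ✘
(3) |4 − 5| = 1  ✔
(4) delta=5, zeta=11, eps=7; 1 of them equals 11  ✔
(5) max(11, 11) = 11  ✔
(6) 4delta + 4eps = 4(5) + 4(7) = 48, not 50  ✘
(7) beta = 11 is odd  ✔
(8) eps + theta = 7 + 4 = 11; 11 ≥ 9, bound 9 not met  ✘
(9) beta − eps = 11 − 7 = 4  ✔
(10) theta = 4 > 1, so we need eps ≤ 6; but eps = 7 > 6  ✘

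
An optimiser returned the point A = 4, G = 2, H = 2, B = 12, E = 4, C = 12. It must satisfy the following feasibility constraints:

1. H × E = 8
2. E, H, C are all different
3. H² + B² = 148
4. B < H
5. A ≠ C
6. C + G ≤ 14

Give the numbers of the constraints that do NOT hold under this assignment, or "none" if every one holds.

The assignment fails constraint 4.

1. H × E = 2 × 4 = 8  yes
2. values 4, 2, 12 are pairwise distinct  yes
3. H² + B² = 2² + 12² = 4 + 144 = 148  yes
4. B = 12, H = 2; 12 ≥ 2 (want <)  no
5. A = 4, C = 12; distinct  yes
6. C + G = 12 + 2 = 14; 14 ≤ 14  yes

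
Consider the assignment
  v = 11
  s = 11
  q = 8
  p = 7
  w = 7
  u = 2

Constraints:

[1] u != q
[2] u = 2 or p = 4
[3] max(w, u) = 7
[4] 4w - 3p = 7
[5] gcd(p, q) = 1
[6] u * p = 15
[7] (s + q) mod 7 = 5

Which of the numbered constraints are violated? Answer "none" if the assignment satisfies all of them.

[1] u = 2, q = 8; distinct  yes
[2] u = 2 = 2 (first disjunct)  yes
[3] max(7, 2) = 7  yes
[4] 4w - 3p = 4(7) - 3(7) = 7  yes
[5] gcd(7, 8) = 1  yes
[6] u * p = 2 * 7 = 14, not 15  no
[7] s + q = 19; 19 mod 7 = 5  yes

No — constraint 6 is not satisfied.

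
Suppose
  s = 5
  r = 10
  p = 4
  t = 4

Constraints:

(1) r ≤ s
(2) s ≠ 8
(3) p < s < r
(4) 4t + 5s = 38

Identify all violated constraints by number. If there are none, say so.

No — constraints 1 and 4 are not satisfied.

(1) r = 10, s = 5; 10 > 5 (want ≤) — fails.
(2) s = 5, and 5 ≠ 8 — holds.
(3) values 4 < 5 < 10 — holds.
(4) 4t + 5s = 4(4) + 5(5) = 41, not 38 — fails.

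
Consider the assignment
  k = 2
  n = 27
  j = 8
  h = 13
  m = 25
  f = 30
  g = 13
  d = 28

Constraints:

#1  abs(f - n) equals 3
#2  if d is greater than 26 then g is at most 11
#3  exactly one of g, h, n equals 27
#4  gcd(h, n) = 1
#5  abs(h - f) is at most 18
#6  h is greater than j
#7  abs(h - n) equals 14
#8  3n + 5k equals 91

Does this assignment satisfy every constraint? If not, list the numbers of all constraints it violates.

Constraint 2 does not hold.

#1 abs(30 - 27) = 3  holds
#2 d = 28 > 26, so we need g ≤ 11; but g = 13 > 11  fails
#3 g=13, h=13, n=27; 1 of them equals 27  holds
#4 gcd(13, 27) = 1  holds
#5 abs(13 - 30) = 17; 17 ≤ 18  holds
#6 h = 13, j = 8; 13 > 8  holds
#7 abs(13 - 27) = 14  holds
#8 3n + 5k = 3(27) + 5(2) = 91  holds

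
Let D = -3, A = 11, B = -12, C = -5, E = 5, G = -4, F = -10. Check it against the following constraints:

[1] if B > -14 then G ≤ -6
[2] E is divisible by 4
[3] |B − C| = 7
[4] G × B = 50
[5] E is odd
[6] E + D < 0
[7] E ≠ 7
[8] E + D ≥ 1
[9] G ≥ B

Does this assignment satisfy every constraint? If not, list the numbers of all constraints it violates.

[1] B = -12 > -14, so we need G ≤ -6; but G = -4 > -6 — does not hold.
[2] 5 = 4×1 + 1, so 4 does not divide 5 — does not hold.
[3] |-12 − (-5)| = 7 — holds.
[4] G × B = -4 × (-12) = 48, not 50 — does not hold.
[5] E = 5 is odd — holds.
[6] E + D = 5 + (-3) = 2; 2 ≥ 0, bound 0 not met — does not hold.
[7] E = 5, and 5 ≠ 7 — holds.
[8] E + D = 5 + (-3) = 2; 2 ≥ 1 — holds.
[9] G = -4, B = -12; -4 ≥ -12 — holds.

The assignment fails constraints 1, 2, 4, and 6.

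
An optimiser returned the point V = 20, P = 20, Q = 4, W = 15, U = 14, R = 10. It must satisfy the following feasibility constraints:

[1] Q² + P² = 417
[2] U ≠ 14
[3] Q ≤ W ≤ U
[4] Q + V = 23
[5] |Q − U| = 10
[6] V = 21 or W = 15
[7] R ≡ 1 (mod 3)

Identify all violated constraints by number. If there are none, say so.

Constraints 1, 2, 3, and 4 do not hold.

[1] Q² + P² = 4² + 20² = 16 + 400 = 416, not 417  no
[2] U = 14, but 14 is required to differ  no
[3] values 4, 15, 14; W = 15 is not ≤ U = 14  no
[4] Q + V = 4 + 20 = 24, not 23  no
[5] |4 − 14| = 10  yes
[6] V = 20 ≠ 21, but W = 15 = 15 (second disjunct)  yes
[7] 10 mod 3 = 1  yes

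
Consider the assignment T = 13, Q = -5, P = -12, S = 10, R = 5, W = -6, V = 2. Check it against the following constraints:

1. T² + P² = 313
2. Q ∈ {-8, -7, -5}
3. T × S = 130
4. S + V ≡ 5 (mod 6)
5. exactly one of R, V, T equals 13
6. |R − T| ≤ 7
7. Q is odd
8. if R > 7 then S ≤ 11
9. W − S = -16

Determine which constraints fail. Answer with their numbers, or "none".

1. T² + P² = 13² + (-12)² = 169 + 144 = 313  yes
2. Q = -5 is in {-8, -7, -5}  yes
3. T × S = 13 × 10 = 130  yes
4. S + V = 12; 12 mod 6 = 0, not 5  no
5. R=5, V=2, T=13; 1 of them equals 13  yes
6. |5 − 13| = 8; 8 > 7, exceeds bound 7  no
7. Q = -5 is odd  yes
8. R = 5, not > 7; antecedent false, conditional vacuously true  yes
9. W − S = -6 − 10 = -16  yes

Violated: 4, 6.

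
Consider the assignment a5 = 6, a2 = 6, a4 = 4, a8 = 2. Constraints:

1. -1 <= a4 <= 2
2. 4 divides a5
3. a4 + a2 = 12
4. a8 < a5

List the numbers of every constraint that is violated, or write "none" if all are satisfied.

1. a4 = 4 is outside [-1, 2] — violated.
2. 6 = 4*1 + 2, so 4 does not divide 6 — violated.
3. a4 + a2 = 4 + 6 = 10, not 12 — violated.
4. a8 = 2, a5 = 6; 2 < 6 — satisfied.

The assignment fails constraints 1, 2, 3.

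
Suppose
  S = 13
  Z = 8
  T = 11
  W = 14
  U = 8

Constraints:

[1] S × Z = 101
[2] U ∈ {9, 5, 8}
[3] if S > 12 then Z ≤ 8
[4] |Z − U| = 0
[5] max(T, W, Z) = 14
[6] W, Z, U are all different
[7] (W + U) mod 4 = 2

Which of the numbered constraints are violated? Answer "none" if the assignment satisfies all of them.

Constraints 1, 6 are violated.

[1] S × Z = 13 × 8 = 104, not 101 — fails.
[2] U = 8 is in {9, 5, 8} — holds.
[3] S = 13 > 12, so we need Z ≤ 8; Z = 8 ≤ 8 — holds.
[4] |8 − 8| = 0 — holds.
[5] max(11, 14, 8) = 14 — holds.
[6] Z = U = 8, not all different — fails.
[7] W + U = 22; 22 mod 4 = 2 — holds.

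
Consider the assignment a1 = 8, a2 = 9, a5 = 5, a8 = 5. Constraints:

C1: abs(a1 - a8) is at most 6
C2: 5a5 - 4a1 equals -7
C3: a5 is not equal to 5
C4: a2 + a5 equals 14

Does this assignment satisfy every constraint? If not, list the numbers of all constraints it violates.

Constraint 3 is violated.

C1: abs(8 - 5) = 3; 3 ≤ 6 — holds.
C2: 5a5 - 4a1 = 5(5) - 4(8) = -7 — holds.
C3: a5 = 5, but 5 is required to differ — does not hold.
C4: a2 + a5 = 9 + 5 = 14 — holds.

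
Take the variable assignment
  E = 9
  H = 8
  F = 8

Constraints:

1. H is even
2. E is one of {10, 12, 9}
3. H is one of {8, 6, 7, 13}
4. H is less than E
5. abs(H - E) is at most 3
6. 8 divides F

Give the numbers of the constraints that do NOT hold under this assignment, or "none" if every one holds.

Yes — all constraints hold.

1. H = 8 is even  OK
2. E = 9 is in {10, 12, 9}  OK
3. H = 8 is in {8, 6, 7, 13}  OK
4. H = 8, E = 9; 8 < 9  OK
5. abs(8 - 9) = 1; 1 ≤ 3  OK
6. 8 / 8 = 1, so 8 divides 8  OK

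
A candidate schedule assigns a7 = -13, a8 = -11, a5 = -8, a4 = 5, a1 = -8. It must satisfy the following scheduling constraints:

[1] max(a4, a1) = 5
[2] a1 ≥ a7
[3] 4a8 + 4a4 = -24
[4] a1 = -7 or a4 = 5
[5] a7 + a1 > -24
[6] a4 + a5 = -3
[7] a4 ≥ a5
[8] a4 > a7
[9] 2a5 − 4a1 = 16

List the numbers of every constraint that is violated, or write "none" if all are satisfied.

[1] max(5, -8) = 5  holds
[2] a1 = -8, a7 = -13; -8 ≥ -13  holds
[3] 4a8 + 4a4 = 4(-11) + 4(5) = -24  holds
[4] a1 = -8 ≠ -7, but a4 = 5 = 5 (second disjunct)  holds
[5] a7 + a1 = -13 + (-8) = -21; -21 > -24  holds
[6] a4 + a5 = 5 + (-8) = -3  holds
[7] a4 = 5, a5 = -8; 5 ≥ -8  holds
[8] a4 = 5, a7 = -13; 5 > -13  holds
[9] 2a5 − 4a1 = 2(-8) − 4(-8) = 16  holds

No violations.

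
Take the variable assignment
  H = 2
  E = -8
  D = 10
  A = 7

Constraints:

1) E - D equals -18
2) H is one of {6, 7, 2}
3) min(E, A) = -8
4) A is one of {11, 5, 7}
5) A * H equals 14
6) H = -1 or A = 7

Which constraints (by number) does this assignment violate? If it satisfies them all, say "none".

The assignment satisfies every constraint.

1) E - D = -8 - 10 = -18  holds
2) H = 2 is in {6, 7, 2}  holds
3) min(-8, 7) = -8  holds
4) A = 7 is in {11, 5, 7}  holds
5) A * H = 7 * 2 = 14  holds
6) H = 2 ≠ -1, but A = 7 = 7 (second disjunct)  holds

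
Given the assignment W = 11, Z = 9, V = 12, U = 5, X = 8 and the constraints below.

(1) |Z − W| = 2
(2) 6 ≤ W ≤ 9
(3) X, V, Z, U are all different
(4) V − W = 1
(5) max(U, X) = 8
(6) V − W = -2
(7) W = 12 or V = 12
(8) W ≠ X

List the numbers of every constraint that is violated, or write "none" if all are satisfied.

(1) |9 − 11| = 2 — holds.
(2) W = 11 is outside [6, 9] — fails.
(3) values 8, 12, 9, 5 are pairwise distinct — holds.
(4) V − W = 12 − 11 = 1 — holds.
(5) max(5, 8) = 8 — holds.
(6) V − W = 12 − 11 = 1, not -2 — fails.
(7) W = 11 ≠ 12, but V = 12 = 12 (second disjunct) — holds.
(8) W = 11, X = 8; distinct — holds.

No — constraints 2 and 6 are not satisfied.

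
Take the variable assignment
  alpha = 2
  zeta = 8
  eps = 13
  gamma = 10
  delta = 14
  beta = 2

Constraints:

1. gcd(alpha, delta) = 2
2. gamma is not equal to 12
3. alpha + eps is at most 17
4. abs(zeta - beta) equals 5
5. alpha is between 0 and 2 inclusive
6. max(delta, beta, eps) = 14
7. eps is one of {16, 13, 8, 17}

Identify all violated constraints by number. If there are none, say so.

1. gcd(2, 14) = 2 — satisfied.
2. gamma = 10, and 10 ≠ 12 — satisfied.
3. alpha + eps = 2 + 13 = 15; 15 ≤ 17 — satisfied.
4. abs(8 - 2) = 6, not 5 — violated.
5. alpha = 2 lies in [0, 2] — satisfied.
6. max(14, 2, 13) = 14 — satisfied.
7. eps = 13 is in {16, 13, 8, 17} — satisfied.

Constraint 4 is violated.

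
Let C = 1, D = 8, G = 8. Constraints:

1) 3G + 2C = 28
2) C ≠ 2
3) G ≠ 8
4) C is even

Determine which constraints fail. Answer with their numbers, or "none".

Constraints 1, 3, and 4 do not hold.

1) 3G + 2C = 3(8) + 2(1) = 26, not 28  ✗
2) C = 1, and 1 ≠ 2  ✓
3) G = 8, but 8 is required to differ  ✗
4) C = 1 is odd  ✗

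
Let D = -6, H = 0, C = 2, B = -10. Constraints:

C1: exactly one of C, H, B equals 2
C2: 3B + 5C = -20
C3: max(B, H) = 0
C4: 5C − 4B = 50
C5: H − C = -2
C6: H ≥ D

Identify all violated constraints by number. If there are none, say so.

Yes — all constraints hold.

C1: C=2, H=0, B=-10; 1 of them equals 2 — OK.
C2: 3B + 5C = 3(-10) + 5(2) = -20 — OK.
C3: max(-10, 0) = 0 — OK.
C4: 5C − 4B = 5(2) − 4(-10) = 50 — OK.
C5: H − C = 0 − 2 = -2 — OK.
C6: H = 0, D = -6; 0 ≥ -6 — OK.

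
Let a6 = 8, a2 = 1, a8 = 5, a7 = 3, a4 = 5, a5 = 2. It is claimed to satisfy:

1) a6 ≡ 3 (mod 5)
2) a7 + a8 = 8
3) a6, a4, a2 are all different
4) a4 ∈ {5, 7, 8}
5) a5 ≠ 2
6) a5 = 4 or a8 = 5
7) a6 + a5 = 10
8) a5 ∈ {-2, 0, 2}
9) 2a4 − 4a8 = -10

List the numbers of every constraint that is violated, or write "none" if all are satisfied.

Violated: 5.

1) 8 mod 5 = 3 — holds.
2) a7 + a8 = 3 + 5 = 8 — holds.
3) values 8, 5, 1 are pairwise distinct — holds.
4) a4 = 5 is in {5, 7, 8} — holds.
5) a5 = 2, but 2 is required to differ — fails.
6) a5 = 2 ≠ 4, but a8 = 5 = 5 (second disjunct) — holds.
7) a6 + a5 = 8 + 2 = 10 — holds.
8) a5 = 2 is in {-2, 0, 2} — holds.
9) 2a4 − 4a8 = 2(5) − 4(5) = -10 — holds.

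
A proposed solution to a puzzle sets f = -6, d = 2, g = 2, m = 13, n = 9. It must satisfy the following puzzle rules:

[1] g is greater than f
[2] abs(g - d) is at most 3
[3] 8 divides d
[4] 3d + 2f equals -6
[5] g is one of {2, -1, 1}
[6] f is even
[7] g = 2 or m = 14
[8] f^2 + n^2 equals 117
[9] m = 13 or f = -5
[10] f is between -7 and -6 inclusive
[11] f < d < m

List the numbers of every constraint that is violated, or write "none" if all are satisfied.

The assignment fails constraint 3.

[1] g = 2, f = -6; 2 > -6  OK
[2] abs(2 - 2) = 0; 0 ≤ 3  OK
[3] 2 = 8*0 + 2, so 8 does not divide 2  FAIL
[4] 3d + 2f = 3(2) + 2(-6) = -6  OK
[5] g = 2 is in {2, -1, 1}  OK
[6] f = -6 is even  OK
[7] g = 2 = 2 (first disjunct)  OK
[8] f^2 + n^2 = (-6)^2 + 9^2 = 36 + 81 = 117  OK
[9] m = 13 = 13 (first disjunct)  OK
[10] f = -6 lies in [-7, -6]  OK
[11] values -6 < 2 < 13  OK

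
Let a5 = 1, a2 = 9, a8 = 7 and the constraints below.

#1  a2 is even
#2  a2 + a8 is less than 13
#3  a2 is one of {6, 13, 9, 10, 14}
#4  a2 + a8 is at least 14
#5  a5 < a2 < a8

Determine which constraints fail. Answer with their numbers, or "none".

#1 a2 = 9 is odd — violated.
#2 a2 + a8 = 9 + 7 = 16; 16 ≥ 13, bound 13 not met — violated.
#3 a2 = 9 is in {6, 13, 9, 10, 14} — satisfied.
#4 a2 + a8 = 9 + 7 = 16; 16 ≥ 14 — satisfied.
#5 values 1, 9, 7; a2 = 9 is not < a8 = 7 — violated.

No — constraints 1, 2, 5 are not satisfied.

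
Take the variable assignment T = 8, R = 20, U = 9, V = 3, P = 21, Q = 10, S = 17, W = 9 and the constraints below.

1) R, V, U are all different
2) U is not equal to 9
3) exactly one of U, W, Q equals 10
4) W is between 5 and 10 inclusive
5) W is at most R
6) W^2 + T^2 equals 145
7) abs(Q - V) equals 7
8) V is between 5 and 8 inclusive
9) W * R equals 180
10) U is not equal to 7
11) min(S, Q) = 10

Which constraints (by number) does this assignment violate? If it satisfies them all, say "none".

Constraints 2 and 8 are violated.

1) values 20, 3, 9 are pairwise distinct  ✓
2) U = 9, but 9 is required to differ  ✗
3) U=9, W=9, Q=10; 1 of them equals 10  ✓
4) W = 9 lies in [5, 10]  ✓
5) W = 9, R = 20; 9 ≤ 20  ✓
6) W^2 + T^2 = 9^2 + 8^2 = 81 + 64 = 145  ✓
7) abs(10 - 3) = 7  ✓
8) V = 3 is outside [5, 8]  ✗
9) W * R = 9 * 20 = 180  ✓
10) U = 9, and 9 ≠ 7  ✓
11) min(17, 10) = 10  ✓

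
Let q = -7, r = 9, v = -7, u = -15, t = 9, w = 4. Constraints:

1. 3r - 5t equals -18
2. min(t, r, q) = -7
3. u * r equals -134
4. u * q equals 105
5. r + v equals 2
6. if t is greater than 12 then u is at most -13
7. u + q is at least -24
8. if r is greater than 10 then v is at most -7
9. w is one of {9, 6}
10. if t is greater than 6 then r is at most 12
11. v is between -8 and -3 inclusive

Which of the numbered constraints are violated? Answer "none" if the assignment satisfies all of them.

Constraints 3, 9 are violated.

1. 3r - 5t = 3(9) - 5(9) = -18 — holds.
2. min(9, 9, -7) = -7 — holds.
3. u * r = -15 * 9 = -135, not -134 — does not hold.
4. u * q = -15 * (-7) = 105 — holds.
5. r + v = 9 + (-7) = 2 — holds.
6. t = 9, not > 12; antecedent false, conditional vacuously true — holds.
7. u + q = -15 + (-7) = -22; -22 ≥ -24 — holds.
8. r = 9, not > 10; antecedent false, conditional vacuously true — holds.
9. w = 4 is not in {9, 6} — does not hold.
10. t = 9 > 6, so we need r ≤ 12; r = 9 ≤ 12 — holds.
11. v = -7 lies in [-8, -3] — holds.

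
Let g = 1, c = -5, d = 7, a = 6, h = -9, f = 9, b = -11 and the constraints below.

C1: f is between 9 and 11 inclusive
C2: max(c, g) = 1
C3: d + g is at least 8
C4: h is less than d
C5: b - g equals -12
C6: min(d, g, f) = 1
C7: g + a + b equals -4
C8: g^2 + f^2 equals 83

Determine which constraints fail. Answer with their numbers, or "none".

C1: f = 9 lies in [9, 11]  holds
C2: max(-5, 1) = 1  holds
C3: d + g = 7 + 1 = 8; 8 ≥ 8  holds
C4: h = -9, d = 7; -9 < 7  holds
C5: b - g = -11 - 1 = -12  holds
C6: min(7, 1, 9) = 1  holds
C7: g + a + b = 1 + 6 + (-11) = -4  holds
C8: g^2 + f^2 = 1^2 + 9^2 = 1 + 81 = 82, not 83  fails

The assignment fails constraint 8.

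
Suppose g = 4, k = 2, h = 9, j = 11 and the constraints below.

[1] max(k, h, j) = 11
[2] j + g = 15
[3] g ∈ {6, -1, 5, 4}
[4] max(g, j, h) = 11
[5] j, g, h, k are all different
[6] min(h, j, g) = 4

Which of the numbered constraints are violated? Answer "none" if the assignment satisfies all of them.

[1] max(2, 9, 11) = 11  OK
[2] j + g = 11 + 4 = 15  OK
[3] g = 4 is in {6, -1, 5, 4}  OK
[4] max(4, 11, 9) = 11  OK
[5] values 11, 4, 9, 2 are pairwise distinct  OK
[6] min(9, 11, 4) = 4  OK

Yes — all constraints hold.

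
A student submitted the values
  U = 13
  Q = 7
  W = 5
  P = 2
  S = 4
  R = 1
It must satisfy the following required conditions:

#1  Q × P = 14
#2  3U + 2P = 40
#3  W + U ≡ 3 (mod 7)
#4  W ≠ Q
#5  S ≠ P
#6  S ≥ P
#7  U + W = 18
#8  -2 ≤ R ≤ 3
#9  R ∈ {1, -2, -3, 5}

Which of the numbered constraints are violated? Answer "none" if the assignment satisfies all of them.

The assignment fails constraints 2 and 3.

#1 Q × P = 7 × 2 = 14  holds
#2 3U + 2P = 3(13) + 2(2) = 43, not 40  fails
#3 W + U = 18; 18 mod 7 = 4, not 3  fails
#4 W = 5, Q = 7; distinct  holds
#5 S = 4, P = 2; distinct  holds
#6 S = 4, P = 2; 4 ≥ 2  holds
#7 U + W = 13 + 5 = 18  holds
#8 R = 1 lies in [-2, 3]  holds
#9 R = 1 is in {1, -2, -3, 5}  holds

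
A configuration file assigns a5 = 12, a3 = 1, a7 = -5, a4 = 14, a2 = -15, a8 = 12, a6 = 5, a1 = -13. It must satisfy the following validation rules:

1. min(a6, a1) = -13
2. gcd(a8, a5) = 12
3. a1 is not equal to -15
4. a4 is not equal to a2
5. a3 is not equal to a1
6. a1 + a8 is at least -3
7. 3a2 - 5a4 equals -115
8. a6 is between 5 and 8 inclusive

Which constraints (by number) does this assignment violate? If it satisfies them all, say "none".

All constraints are satisfied.

1. min(5, -13) = -13  yes
2. gcd(12, 12) = 12  yes
3. a1 = -13, and -13 ≠ -15  yes
4. a4 = 14, a2 = -15; distinct  yes
5. a3 = 1, a1 = -13; distinct  yes
6. a1 + a8 = -13 + 12 = -1; -1 ≥ -3  yes
7. 3a2 - 5a4 = 3(-15) - 5(14) = -115  yes
8. a6 = 5 lies in [5, 8]  yes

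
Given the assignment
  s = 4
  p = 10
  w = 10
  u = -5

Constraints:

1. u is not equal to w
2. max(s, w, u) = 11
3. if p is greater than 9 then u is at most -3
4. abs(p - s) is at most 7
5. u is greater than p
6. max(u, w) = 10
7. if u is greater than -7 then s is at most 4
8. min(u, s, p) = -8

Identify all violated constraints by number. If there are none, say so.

1. u = -5, w = 10; distinct  true
2. max(4, 10, -5) = 10, not 11  false
3. p = 10 > 9, so we need u ≤ -3; u = -5 ≤ -3  true
4. abs(10 - 4) = 6; 6 ≤ 7  true
5. u = -5, p = 10; -5 ≤ 10 (want >)  false
6. max(-5, 10) = 10  true
7. u = -5 > -7, so we need s ≤ 4; s = 4 ≤ 4  true
8. min(-5, 4, 10) = -5, not -8  false

Constraints 2, 5, 8 do not hold.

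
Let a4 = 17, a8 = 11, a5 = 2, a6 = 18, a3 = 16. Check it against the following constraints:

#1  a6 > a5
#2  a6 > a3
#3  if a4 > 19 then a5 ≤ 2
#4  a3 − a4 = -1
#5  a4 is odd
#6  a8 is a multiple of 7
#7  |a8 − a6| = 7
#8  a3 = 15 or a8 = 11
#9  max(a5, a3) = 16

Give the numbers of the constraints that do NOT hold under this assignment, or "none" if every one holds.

Violated: 6.

#1 a6 = 18, a5 = 2; 18 > 2  ✓
#2 a6 = 18, a3 = 16; 18 > 16  ✓
#3 a4 = 17, not > 19; antecedent false, conditional vacuously true  ✓
#4 a3 − a4 = 16 − 17 = -1  ✓
#5 a4 = 17 is odd  ✓
#6 11 = 7×1 + 4, so 7 does not divide 11  ✗
#7 |11 − 18| = 7  ✓
#8 a3 = 16 ≠ 15, but a8 = 11 = 11 (second disjunct)  ✓
#9 max(2, 16) = 16  ✓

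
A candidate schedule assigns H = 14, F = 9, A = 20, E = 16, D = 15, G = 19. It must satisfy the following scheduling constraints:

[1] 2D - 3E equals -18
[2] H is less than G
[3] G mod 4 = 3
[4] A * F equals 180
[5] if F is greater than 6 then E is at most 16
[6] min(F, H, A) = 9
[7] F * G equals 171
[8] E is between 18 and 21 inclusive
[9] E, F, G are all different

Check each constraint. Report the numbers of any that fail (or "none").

Constraint 8 is violated.

[1] 2D - 3E = 2(15) - 3(16) = -18  holds
[2] H = 14, G = 19; 14 < 19  holds
[3] 19 mod 4 = 3  holds
[4] A * F = 20 * 9 = 180  holds
[5] F = 9 > 6, so we need E ≤ 16; E = 16 ≤ 16  holds
[6] min(9, 14, 20) = 9  holds
[7] F * G = 9 * 19 = 171  holds
[8] E = 16 is outside [18, 21]  fails
[9] values 16, 9, 19 are pairwise distinct  holds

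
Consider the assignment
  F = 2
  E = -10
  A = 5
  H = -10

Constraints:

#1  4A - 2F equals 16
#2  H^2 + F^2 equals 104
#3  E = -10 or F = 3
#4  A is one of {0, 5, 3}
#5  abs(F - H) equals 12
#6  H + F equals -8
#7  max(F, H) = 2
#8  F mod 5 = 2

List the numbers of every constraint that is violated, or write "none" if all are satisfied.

Yes — all constraints hold.

#1 4A - 2F = 4(5) - 2(2) = 16 — OK.
#2 H^2 + F^2 = (-10)^2 + 2^2 = 100 + 4 = 104 — OK.
#3 E = -10 = -10 (first disjunct) — OK.
#4 A = 5 is in {0, 5, 3} — OK.
#5 abs(2 - (-10)) = 12 — OK.
#6 H + F = -10 + 2 = -8 — OK.
#7 max(2, -10) = 2 — OK.
#8 2 mod 5 = 2 — OK.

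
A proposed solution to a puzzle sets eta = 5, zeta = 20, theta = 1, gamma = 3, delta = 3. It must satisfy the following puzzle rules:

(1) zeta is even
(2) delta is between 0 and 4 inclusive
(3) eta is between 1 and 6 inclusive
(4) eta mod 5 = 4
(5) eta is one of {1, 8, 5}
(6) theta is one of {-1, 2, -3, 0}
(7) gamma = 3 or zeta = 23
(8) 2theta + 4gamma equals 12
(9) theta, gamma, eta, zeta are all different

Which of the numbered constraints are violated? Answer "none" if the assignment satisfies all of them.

No — constraints 4, 6, and 8 are not satisfied.

(1) zeta = 20 is even  OK
(2) delta = 3 lies in [0, 4]  OK
(3) eta = 5 lies in [1, 6]  OK
(4) 5 mod 5 = 0, not 4  FAIL
(5) eta = 5 is in {1, 8, 5}  OK
(6) theta = 1 is not in {-1, 2, -3, 0}  FAIL
(7) gamma = 3 = 3 (first disjunct)  OK
(8) 2theta + 4gamma = 2(1) + 4(3) = 14, not 12  FAIL
(9) values 1, 3, 5, 20 are pairwise distinct  OK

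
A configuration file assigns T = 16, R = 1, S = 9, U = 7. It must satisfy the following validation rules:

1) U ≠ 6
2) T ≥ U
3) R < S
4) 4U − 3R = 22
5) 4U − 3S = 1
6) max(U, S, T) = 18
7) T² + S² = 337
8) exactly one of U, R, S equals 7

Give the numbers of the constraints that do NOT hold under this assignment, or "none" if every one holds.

1) U = 7, and 7 ≠ 6 — OK.
2) T = 16, U = 7; 16 ≥ 7 — OK.
3) R = 1, S = 9; 1 < 9 — OK.
4) 4U − 3R = 4(7) − 3(1) = 25, not 22 — violated.
5) 4U − 3S = 4(7) − 3(9) = 1 — OK.
6) max(7, 9, 16) = 16, not 18 — violated.
7) T² + S² = 16² + 9² = 256 + 81 = 337 — OK.
8) U=7, R=1, S=9; 1 of them equals 7 — OK.

Violated: 4, 6.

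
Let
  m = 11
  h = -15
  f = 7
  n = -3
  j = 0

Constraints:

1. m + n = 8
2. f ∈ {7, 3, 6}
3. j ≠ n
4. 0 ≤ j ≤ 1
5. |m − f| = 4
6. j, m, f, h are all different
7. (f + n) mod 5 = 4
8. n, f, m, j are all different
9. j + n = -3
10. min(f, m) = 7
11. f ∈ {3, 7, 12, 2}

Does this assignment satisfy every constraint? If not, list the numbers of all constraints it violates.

All constraints are satisfied.

1. m + n = 11 + (-3) = 8 — holds.
2. f = 7 is in {7, 3, 6} — holds.
3. j = 0, n = -3; distinct — holds.
4. j = 0 lies in [0, 1] — holds.
5. |11 − 7| = 4 — holds.
6. values 0, 11, 7, -15 are pairwise distinct — holds.
7. f + n = 4; 4 mod 5 = 4 — holds.
8. values -3, 7, 11, 0 are pairwise distinct — holds.
9. j + n = 0 + (-3) = -3 — holds.
10. min(7, 11) = 7 — holds.
11. f = 7 is in {3, 7, 12, 2} — holds.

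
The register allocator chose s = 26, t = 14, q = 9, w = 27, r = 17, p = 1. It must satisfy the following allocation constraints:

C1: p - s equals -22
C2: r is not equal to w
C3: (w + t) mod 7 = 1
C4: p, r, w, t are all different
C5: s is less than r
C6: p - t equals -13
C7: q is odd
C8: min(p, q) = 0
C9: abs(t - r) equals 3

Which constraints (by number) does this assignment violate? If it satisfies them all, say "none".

C1: p - s = 1 - 26 = -25, not -22 — does not hold.
C2: r = 17, w = 27; distinct — holds.
C3: w + t = 41; 41 mod 7 = 6, not 1 — does not hold.
C4: values 1, 17, 27, 14 are pairwise distinct — holds.
C5: s = 26, r = 17; 26 ≥ 17 (want <) — does not hold.
C6: p - t = 1 - 14 = -13 — holds.
C7: q = 9 is odd — holds.
C8: min(1, 9) = 1, not 0 — does not hold.
C9: abs(14 - 17) = 3 — holds.

No — constraints 1, 3, 5, 8 are not satisfied.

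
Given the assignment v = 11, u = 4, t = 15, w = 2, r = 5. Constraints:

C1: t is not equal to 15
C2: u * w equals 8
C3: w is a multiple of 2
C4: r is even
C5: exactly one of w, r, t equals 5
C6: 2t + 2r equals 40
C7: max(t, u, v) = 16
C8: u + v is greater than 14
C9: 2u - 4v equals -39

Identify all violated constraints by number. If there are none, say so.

Constraints 1, 4, 7, and 9 are violated.

C1: t = 15, but 15 is required to differ  false
C2: u * w = 4 * 2 = 8  true
C3: 2 / 2 = 1, so 2 divides 2  true
C4: r = 5 is odd  false
C5: w=2, r=5, t=15; 1 of them equals 5  true
C6: 2t + 2r = 2(15) + 2(5) = 40  true
C7: max(15, 4, 11) = 15, not 16  false
C8: u + v = 4 + 11 = 15; 15 > 14  true
C9: 2u - 4v = 2(4) - 4(11) = -36, not -39  false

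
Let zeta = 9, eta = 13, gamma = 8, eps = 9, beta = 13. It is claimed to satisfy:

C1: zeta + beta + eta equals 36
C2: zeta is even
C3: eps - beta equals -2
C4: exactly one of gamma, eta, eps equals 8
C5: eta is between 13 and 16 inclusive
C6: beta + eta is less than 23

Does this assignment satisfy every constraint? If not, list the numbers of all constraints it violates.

C1: zeta + beta + eta = 9 + 13 + 13 = 35, not 36 — fails.
C2: zeta = 9 is odd — fails.
C3: eps - beta = 9 - 13 = -4, not -2 — fails.
C4: gamma=8, eta=13, eps=9; 1 of them equals 8 — holds.
C5: eta = 13 lies in [13, 16] — holds.
C6: beta + eta = 13 + 13 = 26; 26 ≥ 23, bound 23 not met — fails.

No — constraints 1, 2, 3, and 6 are not satisfied.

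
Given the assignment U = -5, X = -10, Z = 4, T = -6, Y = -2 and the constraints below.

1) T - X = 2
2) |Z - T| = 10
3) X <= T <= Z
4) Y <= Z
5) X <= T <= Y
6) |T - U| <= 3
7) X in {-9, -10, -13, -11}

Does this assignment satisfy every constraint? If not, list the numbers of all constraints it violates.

1) T - X = -6 - (-10) = 4, not 2  FAIL
2) |4 - (-6)| = 10  OK
3) values -10 <= -6 <= 4  OK
4) Y = -2, Z = 4; -2 ≤ 4  OK
5) values -10 <= -6 <= -2  OK
6) |-6 - (-5)| = 1; 1 ≤ 3  OK
7) X = -10 is in {-9, -10, -13, -11}  OK

Constraint 1 is violated.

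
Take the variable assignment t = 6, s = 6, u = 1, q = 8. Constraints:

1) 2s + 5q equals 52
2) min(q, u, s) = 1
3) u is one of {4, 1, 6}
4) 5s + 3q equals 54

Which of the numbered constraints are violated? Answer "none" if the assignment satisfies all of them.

1) 2s + 5q = 2(6) + 5(8) = 52 — OK.
2) min(8, 1, 6) = 1 — OK.
3) u = 1 is in {4, 1, 6} — OK.
4) 5s + 3q = 5(6) + 3(8) = 54 — OK.

The assignment satisfies every constraint.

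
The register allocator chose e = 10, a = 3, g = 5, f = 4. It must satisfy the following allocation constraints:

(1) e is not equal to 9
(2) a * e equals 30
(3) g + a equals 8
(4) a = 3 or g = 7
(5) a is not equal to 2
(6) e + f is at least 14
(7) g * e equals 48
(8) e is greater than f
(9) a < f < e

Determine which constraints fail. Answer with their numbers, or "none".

(1) e = 10, and 10 ≠ 9 — satisfied.
(2) a * e = 3 * 10 = 30 — satisfied.
(3) g + a = 5 + 3 = 8 — satisfied.
(4) a = 3 = 3 (first disjunct) — satisfied.
(5) a = 3, and 3 ≠ 2 — satisfied.
(6) e + f = 10 + 4 = 14; 14 ≥ 14 — satisfied.
(7) g * e = 5 * 10 = 50, not 48 — violated.
(8) e = 10, f = 4; 10 > 4 — satisfied.
(9) values 3 < 4 < 10 — satisfied.

Violated: 7.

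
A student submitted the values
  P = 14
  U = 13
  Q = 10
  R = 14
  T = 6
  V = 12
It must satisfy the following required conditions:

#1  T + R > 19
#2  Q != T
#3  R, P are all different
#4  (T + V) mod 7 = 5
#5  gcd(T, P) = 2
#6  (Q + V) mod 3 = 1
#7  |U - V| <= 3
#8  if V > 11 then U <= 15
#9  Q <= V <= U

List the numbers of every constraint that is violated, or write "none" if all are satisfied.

#1 T + R = 6 + 14 = 20; 20 > 19 — holds.
#2 Q = 10, T = 6; distinct — holds.
#3 R = P = 14, not all different — fails.
#4 T + V = 18; 18 mod 7 = 4, not 5 — fails.
#5 gcd(6, 14) = 2 — holds.
#6 Q + V = 22; 22 mod 3 = 1 — holds.
#7 |13 - 12| = 1; 1 ≤ 3 — holds.
#8 V = 12 > 11, so we need U ≤ 15; U = 13 ≤ 15 — holds.
#9 values 10 <= 12 <= 13 — holds.

No — constraints 3 and 4 are not satisfied.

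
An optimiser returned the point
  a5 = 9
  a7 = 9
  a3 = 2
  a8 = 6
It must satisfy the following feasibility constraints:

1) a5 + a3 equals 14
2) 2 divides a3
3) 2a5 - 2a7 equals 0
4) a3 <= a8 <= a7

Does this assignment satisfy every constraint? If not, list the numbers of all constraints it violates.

Constraint 1 does not hold.

1) a5 + a3 = 9 + 2 = 11, not 14 — does not hold.
2) 2 / 2 = 1, so 2 divides 2 — holds.
3) 2a5 - 2a7 = 2(9) - 2(9) = 0 — holds.
4) values 2 <= 6 <= 9 — holds.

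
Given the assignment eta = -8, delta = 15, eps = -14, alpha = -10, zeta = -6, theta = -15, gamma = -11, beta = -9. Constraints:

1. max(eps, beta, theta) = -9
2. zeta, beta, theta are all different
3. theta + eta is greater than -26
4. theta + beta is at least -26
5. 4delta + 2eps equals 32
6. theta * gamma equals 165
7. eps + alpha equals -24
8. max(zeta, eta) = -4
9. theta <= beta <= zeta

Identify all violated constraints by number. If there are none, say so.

Constraint 8 is violated.

1. max(-14, -9, -15) = -9 — satisfied.
2. values -6, -9, -15 are pairwise distinct — satisfied.
3. theta + eta = -15 + (-8) = -23; -23 > -26 — satisfied.
4. theta + beta = -15 + (-9) = -24; -24 ≥ -26 — satisfied.
5. 4delta + 2eps = 4(15) + 2(-14) = 32 — satisfied.
6. theta * gamma = -15 * (-11) = 165 — satisfied.
7. eps + alpha = -14 + (-10) = -24 — satisfied.
8. max(-6, -8) = -6, not -4 — violated.
9. values -15 <= -9 <= -6 — satisfied.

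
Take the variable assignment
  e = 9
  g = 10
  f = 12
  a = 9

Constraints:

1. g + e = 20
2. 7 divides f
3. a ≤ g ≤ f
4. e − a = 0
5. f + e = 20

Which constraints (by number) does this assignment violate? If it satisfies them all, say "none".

1. g + e = 10 + 9 = 19, not 20 — violated.
2. 12 = 7×1 + 5, so 7 does not divide 12 — violated.
3. values 9 ≤ 10 ≤ 12 — OK.
4. e − a = 9 − 9 = 0 — OK.
5. f + e = 12 + 9 = 21, not 20 — violated.

Violated: 1, 2, and 5.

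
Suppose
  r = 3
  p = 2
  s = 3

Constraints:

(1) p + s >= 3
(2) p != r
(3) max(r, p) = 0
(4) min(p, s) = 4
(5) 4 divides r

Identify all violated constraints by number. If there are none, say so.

(1) p + s = 2 + 3 = 5; 5 ≥ 3 — satisfied.
(2) p = 2, r = 3; distinct — satisfied.
(3) max(3, 2) = 3, not 0 — violated.
(4) min(2, 3) = 2, not 4 — violated.
(5) 3 = 4*0 + 3, so 4 does not divide 3 — violated.

Violated: 3, 4, and 5.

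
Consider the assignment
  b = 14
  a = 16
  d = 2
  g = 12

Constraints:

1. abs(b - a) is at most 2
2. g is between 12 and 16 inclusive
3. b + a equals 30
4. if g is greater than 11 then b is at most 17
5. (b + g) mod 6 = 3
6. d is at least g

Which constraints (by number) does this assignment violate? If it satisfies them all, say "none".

1. abs(14 - 16) = 2; 2 ≤ 2 — holds.
2. g = 12 lies in [12, 16] — holds.
3. b + a = 14 + 16 = 30 — holds.
4. g = 12 > 11, so we need b ≤ 17; b = 14 ≤ 17 — holds.
5. b + g = 26; 26 mod 6 = 2, not 3 — fails.
6. d = 2, g = 12; 2 < 12 (want ≥) — fails.

Constraints 5, 6 are violated.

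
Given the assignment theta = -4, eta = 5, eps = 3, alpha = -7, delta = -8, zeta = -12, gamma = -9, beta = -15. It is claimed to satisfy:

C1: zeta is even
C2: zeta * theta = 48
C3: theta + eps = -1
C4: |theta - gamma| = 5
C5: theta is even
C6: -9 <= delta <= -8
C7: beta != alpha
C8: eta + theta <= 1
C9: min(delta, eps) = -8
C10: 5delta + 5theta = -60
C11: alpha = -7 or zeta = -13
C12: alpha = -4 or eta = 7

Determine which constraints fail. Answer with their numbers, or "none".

C1: zeta = -12 is even — holds.
C2: zeta * theta = -12 * (-4) = 48 — holds.
C3: theta + eps = -4 + 3 = -1 — holds.
C4: |-4 - (-9)| = 5 — holds.
C5: theta = -4 is even — holds.
C6: delta = -8 lies in [-9, -8] — holds.
C7: beta = -15, alpha = -7; distinct — holds.
C8: eta + theta = 5 + (-4) = 1; 1 ≤ 1 — holds.
C9: min(-8, 3) = -8 — holds.
C10: 5delta + 5theta = 5(-8) + 5(-4) = -60 — holds.
C11: alpha = -7 = -7 (first disjunct) — holds.
C12: alpha = -7 ≠ -4 and eta = 5 ≠ 7; both disjuncts false — fails.

No — constraint 12 is not satisfied.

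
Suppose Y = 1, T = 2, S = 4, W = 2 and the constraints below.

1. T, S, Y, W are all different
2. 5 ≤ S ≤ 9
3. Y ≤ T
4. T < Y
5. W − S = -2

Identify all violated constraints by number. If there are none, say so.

No — constraints 1, 2, 4 are not satisfied.

1. T = W = 2, not all different  false
2. S = 4 is outside [5, 9]  false
3. Y = 1, T = 2; 1 ≤ 2  true
4. T = 2, Y = 1; 2 ≥ 1 (want <)  false
5. W − S = 2 − 4 = -2  true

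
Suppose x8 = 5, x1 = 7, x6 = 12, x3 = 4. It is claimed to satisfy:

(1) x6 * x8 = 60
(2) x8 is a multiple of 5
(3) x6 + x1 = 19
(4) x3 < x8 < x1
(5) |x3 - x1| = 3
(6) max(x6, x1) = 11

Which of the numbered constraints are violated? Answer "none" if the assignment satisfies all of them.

Constraint 6 does not hold.

(1) x6 * x8 = 12 * 5 = 60 — holds.
(2) 5 / 5 = 1, so 5 divides 5 — holds.
(3) x6 + x1 = 12 + 7 = 19 — holds.
(4) values 4 < 5 < 7 — holds.
(5) |4 - 7| = 3 — holds.
(6) max(12, 7) = 12, not 11 — fails.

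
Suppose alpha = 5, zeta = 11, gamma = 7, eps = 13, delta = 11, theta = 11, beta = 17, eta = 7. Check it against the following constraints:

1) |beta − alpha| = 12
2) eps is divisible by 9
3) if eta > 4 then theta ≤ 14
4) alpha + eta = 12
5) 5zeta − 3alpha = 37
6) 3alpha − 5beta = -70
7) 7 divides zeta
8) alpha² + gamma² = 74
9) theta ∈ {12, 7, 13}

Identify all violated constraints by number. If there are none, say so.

No — constraints 2, 5, 7, and 9 are not satisfied.

1) |17 − 5| = 12 — holds.
2) 13 = 9×1 + 4, so 9 does not divide 13 — fails.
3) eta = 7 > 4, so we need theta ≤ 14; theta = 11 ≤ 14 — holds.
4) alpha + eta = 5 + 7 = 12 — holds.
5) 5zeta − 3alpha = 5(11) − 3(5) = 40, not 37 — fails.
6) 3alpha − 5beta = 3(5) − 5(17) = -70 — holds.
7) 11 = 7×1 + 4, so 7 does not divide 11 — fails.
8) alpha² + gamma² = 5² + 7² = 25 + 49 = 74 — holds.
9) theta = 11 is not in {12, 7, 13} — fails.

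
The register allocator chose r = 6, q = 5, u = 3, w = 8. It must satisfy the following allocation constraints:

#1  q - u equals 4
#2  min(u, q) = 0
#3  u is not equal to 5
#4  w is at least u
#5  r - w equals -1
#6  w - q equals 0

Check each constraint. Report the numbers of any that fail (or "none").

#1 q - u = 5 - 3 = 2, not 4 — fails.
#2 min(3, 5) = 3, not 0 — fails.
#3 u = 3, and 3 ≠ 5 — holds.
#4 w = 8, u = 3; 8 ≥ 3 — holds.
#5 r - w = 6 - 8 = -2, not -1 — fails.
#6 w - q = 8 - 5 = 3, not 0 — fails.

Constraints 1, 2, 5, and 6 are violated.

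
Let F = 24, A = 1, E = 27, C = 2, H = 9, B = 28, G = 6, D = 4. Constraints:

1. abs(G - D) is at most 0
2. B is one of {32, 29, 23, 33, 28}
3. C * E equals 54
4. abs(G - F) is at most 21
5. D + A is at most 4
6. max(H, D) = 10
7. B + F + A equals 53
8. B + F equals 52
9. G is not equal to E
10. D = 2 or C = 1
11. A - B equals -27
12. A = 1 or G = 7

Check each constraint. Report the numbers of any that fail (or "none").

Constraints 1, 5, 6, 10 do not hold.

1. abs(6 - 4) = 2; 2 > 0, exceeds bound 0  no
2. B = 28 is in {32, 29, 23, 33, 28}  yes
3. C * E = 2 * 27 = 54  yes
4. abs(6 - 24) = 18; 18 ≤ 21  yes
5. D + A = 4 + 1 = 5; 5 > 4, bound 4 not met  no
6. max(9, 4) = 9, not 10  no
7. B + F + A = 28 + 24 + 1 = 53  yes
8. B + F = 28 + 24 = 52  yes
9. G = 6, E = 27; distinct  yes
10. D = 4 ≠ 2 and C = 2 ≠ 1; both disjuncts false  no
11. A - B = 1 - 28 = -27  yes
12. A = 1 = 1 (first disjunct)  yes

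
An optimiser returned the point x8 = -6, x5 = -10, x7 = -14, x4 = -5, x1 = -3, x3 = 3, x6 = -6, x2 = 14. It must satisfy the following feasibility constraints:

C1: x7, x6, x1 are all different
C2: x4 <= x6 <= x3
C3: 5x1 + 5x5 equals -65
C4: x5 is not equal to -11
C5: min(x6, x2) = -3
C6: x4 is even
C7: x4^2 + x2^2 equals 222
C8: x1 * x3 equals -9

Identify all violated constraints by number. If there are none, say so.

Violated: 2, 5, 6, and 7.

C1: values -14, -6, -3 are pairwise distinct — OK.
C2: values -5, -6, 3; x4 = -5 is not <= x6 = -6 — violated.
C3: 5x1 + 5x5 = 5(-3) + 5(-10) = -65 — OK.
C4: x5 = -10, and -10 ≠ -11 — OK.
C5: min(-6, 14) = -6, not -3 — violated.
C6: x4 = -5 is odd — violated.
C7: x4^2 + x2^2 = (-5)^2 + 14^2 = 25 + 196 = 221, not 222 — violated.
C8: x1 * x3 = -3 * 3 = -9 — OK.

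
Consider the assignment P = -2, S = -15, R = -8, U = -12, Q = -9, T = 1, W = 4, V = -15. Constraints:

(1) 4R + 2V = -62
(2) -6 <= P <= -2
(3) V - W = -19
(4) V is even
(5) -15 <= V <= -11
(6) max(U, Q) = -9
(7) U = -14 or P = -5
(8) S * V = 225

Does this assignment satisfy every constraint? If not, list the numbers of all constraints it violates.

(1) 4R + 2V = 4(-8) + 2(-15) = -62 — holds.
(2) P = -2 lies in [-6, -2] — holds.
(3) V - W = -15 - 4 = -19 — holds.
(4) V = -15 is odd — fails.
(5) V = -15 lies in [-15, -11] — holds.
(6) max(-12, -9) = -9 — holds.
(7) U = -12 ≠ -14 and P = -2 ≠ -5; both disjuncts false — fails.
(8) S * V = -15 * (-15) = 225 — holds.

Constraints 4 and 7 are violated.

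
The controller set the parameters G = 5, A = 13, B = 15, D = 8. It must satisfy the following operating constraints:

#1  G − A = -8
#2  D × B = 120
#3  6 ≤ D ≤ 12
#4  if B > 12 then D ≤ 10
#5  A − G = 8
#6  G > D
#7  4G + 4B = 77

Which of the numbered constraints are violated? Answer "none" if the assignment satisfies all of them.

No — constraints 6, 7 are not satisfied.

#1 G − A = 5 − 13 = -8 — holds.
#2 D × B = 8 × 15 = 120 — holds.
#3 D = 8 lies in [6, 12] — holds.
#4 B = 15 > 12, so we need D ≤ 10; D = 8 ≤ 10 — holds.
#5 A − G = 13 − 5 = 8 — holds.
#6 G = 5, D = 8; 5 ≤ 8 (want >) — does not hold.
#7 4G + 4B = 4(5) + 4(15) = 80, not 77 — does not hold.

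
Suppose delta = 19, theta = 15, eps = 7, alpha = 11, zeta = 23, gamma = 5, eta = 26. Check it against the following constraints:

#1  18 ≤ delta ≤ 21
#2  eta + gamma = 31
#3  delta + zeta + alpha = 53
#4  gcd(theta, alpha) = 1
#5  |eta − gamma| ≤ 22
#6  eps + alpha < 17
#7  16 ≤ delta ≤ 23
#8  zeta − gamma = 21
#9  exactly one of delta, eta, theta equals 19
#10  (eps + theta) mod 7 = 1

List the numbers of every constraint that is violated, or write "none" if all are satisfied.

Violated: 6 and 8.

#1 delta = 19 lies in [18, 21] — satisfied.
#2 eta + gamma = 26 + 5 = 31 — satisfied.
#3 delta + zeta + alpha = 19 + 23 + 11 = 53 — satisfied.
#4 gcd(15, 11) = 1 — satisfied.
#5 |26 − 5| = 21; 21 ≤ 22 — satisfied.
#6 eps + alpha = 7 + 11 = 18; 18 ≥ 17, bound 17 not met — violated.
#7 delta = 19 lies in [16, 23] — satisfied.
#8 zeta − gamma = 23 − 5 = 18, not 21 — violated.
#9 delta=19, eta=26, theta=15; 1 of them equals 19 — satisfied.
#10 eps + theta = 22; 22 mod 7 = 1 — satisfied.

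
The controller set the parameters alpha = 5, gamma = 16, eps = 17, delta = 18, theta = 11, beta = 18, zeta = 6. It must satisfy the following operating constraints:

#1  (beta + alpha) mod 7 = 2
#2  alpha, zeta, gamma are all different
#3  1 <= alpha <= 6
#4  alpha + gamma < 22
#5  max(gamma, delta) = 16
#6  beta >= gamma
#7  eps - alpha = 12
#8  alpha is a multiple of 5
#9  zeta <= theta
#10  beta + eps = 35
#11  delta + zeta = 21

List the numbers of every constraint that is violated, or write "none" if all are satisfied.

#1 beta + alpha = 23; 23 mod 7 = 2 — OK.
#2 values 5, 6, 16 are pairwise distinct — OK.
#3 alpha = 5 lies in [1, 6] — OK.
#4 alpha + gamma = 5 + 16 = 21; 21 < 22 — OK.
#5 max(16, 18) = 18, not 16 — violated.
#6 beta = 18, gamma = 16; 18 ≥ 16 — OK.
#7 eps - alpha = 17 - 5 = 12 — OK.
#8 5 / 5 = 1, so 5 divides 5 — OK.
#9 zeta = 6, theta = 11; 6 ≤ 11 — OK.
#10 beta + eps = 18 + 17 = 35 — OK.
#11 delta + zeta = 18 + 6 = 24, not 21 — violated.

Constraints 5, 11 are violated.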